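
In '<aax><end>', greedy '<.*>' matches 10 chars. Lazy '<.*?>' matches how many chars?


Greedy '<.*>' tries to match as MUCH as possible.
Lazy '<.*?>' tries to match as LITTLE as possible.

String: '<aax><end>'
Greedy '<.*>' starts at first '<' and extends to the LAST '>': '<aax><end>' (10 chars)
Lazy '<.*?>' starts at first '<' and stops at the FIRST '>': '<aax>' (5 chars)

5


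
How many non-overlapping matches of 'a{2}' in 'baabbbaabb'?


Pattern 'a{2}' matches exactly 2 consecutive a's (greedy, non-overlapping).
String: 'baabbbaabb'
Scanning for runs of a's:
  Run at pos 1: 'aa' (length 2) -> 1 match(es)
  Run at pos 6: 'aa' (length 2) -> 1 match(es)
Matches found: ['aa', 'aa']
Total: 2

2


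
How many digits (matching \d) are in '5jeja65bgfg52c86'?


\d matches any digit 0-9.
Scanning '5jeja65bgfg52c86':
  pos 0: '5' -> DIGIT
  pos 5: '6' -> DIGIT
  pos 6: '5' -> DIGIT
  pos 11: '5' -> DIGIT
  pos 12: '2' -> DIGIT
  pos 14: '8' -> DIGIT
  pos 15: '6' -> DIGIT
Digits found: ['5', '6', '5', '5', '2', '8', '6']
Total: 7

7


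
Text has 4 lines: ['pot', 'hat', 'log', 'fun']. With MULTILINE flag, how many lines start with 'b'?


With MULTILINE flag, ^ matches the start of each line.
Lines: ['pot', 'hat', 'log', 'fun']
Checking which lines start with 'b':
  Line 1: 'pot' -> no
  Line 2: 'hat' -> no
  Line 3: 'log' -> no
  Line 4: 'fun' -> no
Matching lines: []
Count: 0

0


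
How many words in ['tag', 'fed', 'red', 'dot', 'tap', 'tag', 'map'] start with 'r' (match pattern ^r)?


Pattern ^r anchors to start of word. Check which words begin with 'r':
  'tag' -> no
  'fed' -> no
  'red' -> MATCH (starts with 'r')
  'dot' -> no
  'tap' -> no
  'tag' -> no
  'map' -> no
Matching words: ['red']
Count: 1

1


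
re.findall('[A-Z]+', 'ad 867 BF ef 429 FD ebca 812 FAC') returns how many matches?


Pattern '[A-Z]+' finds one or more uppercase letters.
Text: 'ad 867 BF ef 429 FD ebca 812 FAC'
Scanning for matches:
  Match 1: 'BF'
  Match 2: 'FD'
  Match 3: 'FAC'
Total matches: 3

3


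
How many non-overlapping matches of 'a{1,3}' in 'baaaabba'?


Pattern 'a{1,3}' matches between 1 and 3 consecutive a's (greedy).
String: 'baaaabba'
Finding runs of a's and applying greedy matching:
  Run at pos 1: 'aaaa' (length 4)
  Run at pos 7: 'a' (length 1)
Matches: ['aaa', 'a', 'a']
Count: 3

3


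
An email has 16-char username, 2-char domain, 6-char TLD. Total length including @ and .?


An email address has format: username@domain.tld
Username length: 16
'@' character: 1
Domain length: 2
'.' character: 1
TLD length: 6
Total = 16 + 1 + 2 + 1 + 6 = 26

26


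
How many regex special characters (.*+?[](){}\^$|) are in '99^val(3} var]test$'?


Regex special characters are: . * + ? [ ] ( ) { } \ ^ $ |
Scanning '99^val(3} var]test$':
  pos 2: '^' -> SPECIAL
  pos 6: '(' -> SPECIAL
  pos 8: '}' -> SPECIAL
  pos 13: ']' -> SPECIAL
  pos 18: '$' -> SPECIAL
Special chars found: ['^', '(', '}', ']', '$']
Total: 5

5


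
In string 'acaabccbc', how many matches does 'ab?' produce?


Pattern 'ab?' matches 'a' optionally followed by 'b'.
String: 'acaabccbc'
Scanning left to right for 'a' then checking next char:
  Match 1: 'a' (a not followed by b)
  Match 2: 'a' (a not followed by b)
  Match 3: 'ab' (a followed by b)
Total matches: 3

3


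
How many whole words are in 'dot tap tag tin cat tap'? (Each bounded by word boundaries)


Word boundaries (\b) mark the start/end of each word.
Text: 'dot tap tag tin cat tap'
Splitting by whitespace:
  Word 1: 'dot'
  Word 2: 'tap'
  Word 3: 'tag'
  Word 4: 'tin'
  Word 5: 'cat'
  Word 6: 'tap'
Total whole words: 6

6


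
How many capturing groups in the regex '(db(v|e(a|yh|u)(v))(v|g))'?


To count capturing groups, count each '(' that starts a group.
Pattern: '(db(v|e(a|yh|u)(v))(v|g))'
Walking through the pattern:
  Position 0: '(' -> group #1
  Position 3: '(' -> group #2
  Position 7: '(' -> group #3
  Position 15: '(' -> group #4
  Position 19: '(' -> group #5
Total capturing groups: 5

5


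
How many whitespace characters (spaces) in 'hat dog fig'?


\s matches whitespace characters (spaces, tabs, etc.).
Text: 'hat dog fig'
This text has 3 words separated by spaces.
Number of spaces = number of words - 1 = 3 - 1 = 2

2


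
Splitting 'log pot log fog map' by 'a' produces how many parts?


Splitting by 'a' breaks the string at each occurrence of the separator.
Text: 'log pot log fog map'
Parts after split:
  Part 1: 'log pot log fog m'
  Part 2: 'p'
Total parts: 2

2


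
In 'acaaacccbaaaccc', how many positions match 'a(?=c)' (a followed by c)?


Lookahead 'a(?=c)' matches 'a' only when followed by 'c'.
String: 'acaaacccbaaaccc'
Checking each position where char is 'a':
  pos 0: 'a' -> MATCH (next='c')
  pos 2: 'a' -> no (next='a')
  pos 3: 'a' -> no (next='a')
  pos 4: 'a' -> MATCH (next='c')
  pos 9: 'a' -> no (next='a')
  pos 10: 'a' -> no (next='a')
  pos 11: 'a' -> MATCH (next='c')
Matching positions: [0, 4, 11]
Count: 3

3


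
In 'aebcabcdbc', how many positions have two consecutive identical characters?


Looking for consecutive identical characters in 'aebcabcdbc':
  pos 0-1: 'a' vs 'e' -> different
  pos 1-2: 'e' vs 'b' -> different
  pos 2-3: 'b' vs 'c' -> different
  pos 3-4: 'c' vs 'a' -> different
  pos 4-5: 'a' vs 'b' -> different
  pos 5-6: 'b' vs 'c' -> different
  pos 6-7: 'c' vs 'd' -> different
  pos 7-8: 'd' vs 'b' -> different
  pos 8-9: 'b' vs 'c' -> different
Consecutive identical pairs: []
Count: 0

0


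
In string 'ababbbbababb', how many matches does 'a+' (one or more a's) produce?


Pattern 'a+' matches one or more consecutive a's.
String: 'ababbbbababb'
Scanning for runs of a:
  Match 1: 'a' (length 1)
  Match 2: 'a' (length 1)
  Match 3: 'a' (length 1)
  Match 4: 'a' (length 1)
Total matches: 4

4


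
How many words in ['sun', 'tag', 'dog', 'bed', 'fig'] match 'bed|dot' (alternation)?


Alternation 'bed|dot' matches either 'bed' or 'dot'.
Checking each word:
  'sun' -> no
  'tag' -> no
  'dog' -> no
  'bed' -> MATCH
  'fig' -> no
Matches: ['bed']
Count: 1

1


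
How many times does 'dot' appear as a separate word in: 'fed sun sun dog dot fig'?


Scanning each word for exact match 'dot':
  Word 1: 'fed' -> no
  Word 2: 'sun' -> no
  Word 3: 'sun' -> no
  Word 4: 'dog' -> no
  Word 5: 'dot' -> MATCH
  Word 6: 'fig' -> no
Total matches: 1

1


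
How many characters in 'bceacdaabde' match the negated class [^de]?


Negated class [^de] matches any char NOT in {d, e}
Scanning 'bceacdaabde':
  pos 0: 'b' -> MATCH
  pos 1: 'c' -> MATCH
  pos 2: 'e' -> no (excluded)
  pos 3: 'a' -> MATCH
  pos 4: 'c' -> MATCH
  pos 5: 'd' -> no (excluded)
  pos 6: 'a' -> MATCH
  pos 7: 'a' -> MATCH
  pos 8: 'b' -> MATCH
  pos 9: 'd' -> no (excluded)
  pos 10: 'e' -> no (excluded)
Total matches: 7

7


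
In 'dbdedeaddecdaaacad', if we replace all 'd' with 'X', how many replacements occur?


re.sub('d', 'X', text) replaces every occurrence of 'd' with 'X'.
Text: 'dbdedeaddecdaaacad'
Scanning for 'd':
  pos 0: 'd' -> replacement #1
  pos 2: 'd' -> replacement #2
  pos 4: 'd' -> replacement #3
  pos 7: 'd' -> replacement #4
  pos 8: 'd' -> replacement #5
  pos 11: 'd' -> replacement #6
  pos 17: 'd' -> replacement #7
Total replacements: 7

7


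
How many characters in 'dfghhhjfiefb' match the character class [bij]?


Character class [bij] matches any of: {b, i, j}
Scanning string 'dfghhhjfiefb' character by character:
  pos 0: 'd' -> no
  pos 1: 'f' -> no
  pos 2: 'g' -> no
  pos 3: 'h' -> no
  pos 4: 'h' -> no
  pos 5: 'h' -> no
  pos 6: 'j' -> MATCH
  pos 7: 'f' -> no
  pos 8: 'i' -> MATCH
  pos 9: 'e' -> no
  pos 10: 'f' -> no
  pos 11: 'b' -> MATCH
Total matches: 3

3


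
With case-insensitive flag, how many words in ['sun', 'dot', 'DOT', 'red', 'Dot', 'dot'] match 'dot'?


Case-insensitive matching: compare each word's lowercase form to 'dot'.
  'sun' -> lower='sun' -> no
  'dot' -> lower='dot' -> MATCH
  'DOT' -> lower='dot' -> MATCH
  'red' -> lower='red' -> no
  'Dot' -> lower='dot' -> MATCH
  'dot' -> lower='dot' -> MATCH
Matches: ['dot', 'DOT', 'Dot', 'dot']
Count: 4

4


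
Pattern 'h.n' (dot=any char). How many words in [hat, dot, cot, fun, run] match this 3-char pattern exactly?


Pattern 'h.n' means: starts with 'h', any single char, ends with 'n'.
Checking each word (must be exactly 3 chars):
  'hat' (len=3): no
  'dot' (len=3): no
  'cot' (len=3): no
  'fun' (len=3): no
  'run' (len=3): no
Matching words: []
Total: 0

0


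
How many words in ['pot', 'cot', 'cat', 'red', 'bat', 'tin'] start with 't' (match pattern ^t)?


Pattern ^t anchors to start of word. Check which words begin with 't':
  'pot' -> no
  'cot' -> no
  'cat' -> no
  'red' -> no
  'bat' -> no
  'tin' -> MATCH (starts with 't')
Matching words: ['tin']
Count: 1

1


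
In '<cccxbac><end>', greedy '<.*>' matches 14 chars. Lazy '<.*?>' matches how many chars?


Greedy '<.*>' tries to match as MUCH as possible.
Lazy '<.*?>' tries to match as LITTLE as possible.

String: '<cccxbac><end>'
Greedy '<.*>' starts at first '<' and extends to the LAST '>': '<cccxbac><end>' (14 chars)
Lazy '<.*?>' starts at first '<' and stops at the FIRST '>': '<cccxbac>' (9 chars)

9


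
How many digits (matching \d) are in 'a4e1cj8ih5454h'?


\d matches any digit 0-9.
Scanning 'a4e1cj8ih5454h':
  pos 1: '4' -> DIGIT
  pos 3: '1' -> DIGIT
  pos 6: '8' -> DIGIT
  pos 9: '5' -> DIGIT
  pos 10: '4' -> DIGIT
  pos 11: '5' -> DIGIT
  pos 12: '4' -> DIGIT
Digits found: ['4', '1', '8', '5', '4', '5', '4']
Total: 7

7


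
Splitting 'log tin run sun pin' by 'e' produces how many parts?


Splitting by 'e' breaks the string at each occurrence of the separator.
Text: 'log tin run sun pin'
Parts after split:
  Part 1: 'log tin run sun pin'
Total parts: 1

1


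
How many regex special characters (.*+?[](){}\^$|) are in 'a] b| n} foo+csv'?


Regex special characters are: . * + ? [ ] ( ) { } \ ^ $ |
Scanning 'a] b| n} foo+csv':
  pos 1: ']' -> SPECIAL
  pos 4: '|' -> SPECIAL
  pos 7: '}' -> SPECIAL
  pos 12: '+' -> SPECIAL
Special chars found: [']', '|', '}', '+']
Total: 4

4


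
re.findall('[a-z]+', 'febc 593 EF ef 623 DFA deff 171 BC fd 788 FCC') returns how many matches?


Pattern '[a-z]+' finds one or more lowercase letters.
Text: 'febc 593 EF ef 623 DFA deff 171 BC fd 788 FCC'
Scanning for matches:
  Match 1: 'febc'
  Match 2: 'ef'
  Match 3: 'deff'
  Match 4: 'fd'
Total matches: 4

4


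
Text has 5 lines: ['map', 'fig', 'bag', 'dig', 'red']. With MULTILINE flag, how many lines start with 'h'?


With MULTILINE flag, ^ matches the start of each line.
Lines: ['map', 'fig', 'bag', 'dig', 'red']
Checking which lines start with 'h':
  Line 1: 'map' -> no
  Line 2: 'fig' -> no
  Line 3: 'bag' -> no
  Line 4: 'dig' -> no
  Line 5: 'red' -> no
Matching lines: []
Count: 0

0


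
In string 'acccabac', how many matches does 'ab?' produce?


Pattern 'ab?' matches 'a' optionally followed by 'b'.
String: 'acccabac'
Scanning left to right for 'a' then checking next char:
  Match 1: 'a' (a not followed by b)
  Match 2: 'ab' (a followed by b)
  Match 3: 'a' (a not followed by b)
Total matches: 3

3


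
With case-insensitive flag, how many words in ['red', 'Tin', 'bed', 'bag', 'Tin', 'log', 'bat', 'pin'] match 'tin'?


Case-insensitive matching: compare each word's lowercase form to 'tin'.
  'red' -> lower='red' -> no
  'Tin' -> lower='tin' -> MATCH
  'bed' -> lower='bed' -> no
  'bag' -> lower='bag' -> no
  'Tin' -> lower='tin' -> MATCH
  'log' -> lower='log' -> no
  'bat' -> lower='bat' -> no
  'pin' -> lower='pin' -> no
Matches: ['Tin', 'Tin']
Count: 2

2


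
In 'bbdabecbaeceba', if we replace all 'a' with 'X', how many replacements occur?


re.sub('a', 'X', text) replaces every occurrence of 'a' with 'X'.
Text: 'bbdabecbaeceba'
Scanning for 'a':
  pos 3: 'a' -> replacement #1
  pos 8: 'a' -> replacement #2
  pos 13: 'a' -> replacement #3
Total replacements: 3

3


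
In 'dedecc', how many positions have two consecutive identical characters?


Looking for consecutive identical characters in 'dedecc':
  pos 0-1: 'd' vs 'e' -> different
  pos 1-2: 'e' vs 'd' -> different
  pos 2-3: 'd' vs 'e' -> different
  pos 3-4: 'e' vs 'c' -> different
  pos 4-5: 'c' vs 'c' -> MATCH ('cc')
Consecutive identical pairs: ['cc']
Count: 1

1


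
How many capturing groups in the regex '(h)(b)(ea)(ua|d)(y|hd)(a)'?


To count capturing groups, count each '(' that starts a group.
Pattern: '(h)(b)(ea)(ua|d)(y|hd)(a)'
Walking through the pattern:
  Position 0: '(' -> group #1
  Position 3: '(' -> group #2
  Position 6: '(' -> group #3
  Position 10: '(' -> group #4
  Position 16: '(' -> group #5
  Position 22: '(' -> group #6
Total capturing groups: 6

6


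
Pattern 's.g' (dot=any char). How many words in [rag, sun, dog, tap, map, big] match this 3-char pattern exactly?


Pattern 's.g' means: starts with 's', any single char, ends with 'g'.
Checking each word (must be exactly 3 chars):
  'rag' (len=3): no
  'sun' (len=3): no
  'dog' (len=3): no
  'tap' (len=3): no
  'map' (len=3): no
  'big' (len=3): no
Matching words: []
Total: 0

0


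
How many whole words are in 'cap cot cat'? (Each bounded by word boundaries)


Word boundaries (\b) mark the start/end of each word.
Text: 'cap cot cat'
Splitting by whitespace:
  Word 1: 'cap'
  Word 2: 'cot'
  Word 3: 'cat'
Total whole words: 3

3


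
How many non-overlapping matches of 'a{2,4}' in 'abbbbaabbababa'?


Pattern 'a{2,4}' matches between 2 and 4 consecutive a's (greedy).
String: 'abbbbaabbababa'
Finding runs of a's and applying greedy matching:
  Run at pos 0: 'a' (length 1)
  Run at pos 5: 'aa' (length 2)
  Run at pos 9: 'a' (length 1)
  Run at pos 11: 'a' (length 1)
  Run at pos 13: 'a' (length 1)
Matches: ['aa']
Count: 1

1


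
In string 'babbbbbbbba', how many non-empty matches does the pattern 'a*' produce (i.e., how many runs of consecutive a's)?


Pattern 'a*' matches zero or more a's. We want non-empty runs of consecutive a's.
String: 'babbbbbbbba'
Walking through the string to find runs of a's:
  Run 1: positions 1-1 -> 'a'
  Run 2: positions 10-10 -> 'a'
Non-empty runs found: ['a', 'a']
Count: 2

2


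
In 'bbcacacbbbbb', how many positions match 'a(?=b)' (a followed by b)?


Lookahead 'a(?=b)' matches 'a' only when followed by 'b'.
String: 'bbcacacbbbbb'
Checking each position where char is 'a':
  pos 3: 'a' -> no (next='c')
  pos 5: 'a' -> no (next='c')
Matching positions: []
Count: 0

0


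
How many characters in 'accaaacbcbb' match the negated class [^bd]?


Negated class [^bd] matches any char NOT in {b, d}
Scanning 'accaaacbcbb':
  pos 0: 'a' -> MATCH
  pos 1: 'c' -> MATCH
  pos 2: 'c' -> MATCH
  pos 3: 'a' -> MATCH
  pos 4: 'a' -> MATCH
  pos 5: 'a' -> MATCH
  pos 6: 'c' -> MATCH
  pos 7: 'b' -> no (excluded)
  pos 8: 'c' -> MATCH
  pos 9: 'b' -> no (excluded)
  pos 10: 'b' -> no (excluded)
Total matches: 8

8


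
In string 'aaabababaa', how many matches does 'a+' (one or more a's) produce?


Pattern 'a+' matches one or more consecutive a's.
String: 'aaabababaa'
Scanning for runs of a:
  Match 1: 'aaa' (length 3)
  Match 2: 'a' (length 1)
  Match 3: 'a' (length 1)
  Match 4: 'aa' (length 2)
Total matches: 4

4


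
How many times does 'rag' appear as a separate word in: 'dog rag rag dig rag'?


Scanning each word for exact match 'rag':
  Word 1: 'dog' -> no
  Word 2: 'rag' -> MATCH
  Word 3: 'rag' -> MATCH
  Word 4: 'dig' -> no
  Word 5: 'rag' -> MATCH
Total matches: 3

3


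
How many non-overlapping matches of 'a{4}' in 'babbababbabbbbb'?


Pattern 'a{4}' matches exactly 4 consecutive a's (greedy, non-overlapping).
String: 'babbababbabbbbb'
Scanning for runs of a's:
  Run at pos 1: 'a' (length 1) -> 0 match(es)
  Run at pos 4: 'a' (length 1) -> 0 match(es)
  Run at pos 6: 'a' (length 1) -> 0 match(es)
  Run at pos 9: 'a' (length 1) -> 0 match(es)
Matches found: []
Total: 0

0


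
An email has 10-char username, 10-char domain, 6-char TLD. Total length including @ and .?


An email address has format: username@domain.tld
Username length: 10
'@' character: 1
Domain length: 10
'.' character: 1
TLD length: 6
Total = 10 + 1 + 10 + 1 + 6 = 28

28


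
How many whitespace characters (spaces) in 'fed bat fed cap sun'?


\s matches whitespace characters (spaces, tabs, etc.).
Text: 'fed bat fed cap sun'
This text has 5 words separated by spaces.
Number of spaces = number of words - 1 = 5 - 1 = 4

4


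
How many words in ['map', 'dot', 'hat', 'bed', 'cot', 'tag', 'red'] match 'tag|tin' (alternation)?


Alternation 'tag|tin' matches either 'tag' or 'tin'.
Checking each word:
  'map' -> no
  'dot' -> no
  'hat' -> no
  'bed' -> no
  'cot' -> no
  'tag' -> MATCH
  'red' -> no
Matches: ['tag']
Count: 1

1


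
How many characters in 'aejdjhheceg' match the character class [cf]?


Character class [cf] matches any of: {c, f}
Scanning string 'aejdjhheceg' character by character:
  pos 0: 'a' -> no
  pos 1: 'e' -> no
  pos 2: 'j' -> no
  pos 3: 'd' -> no
  pos 4: 'j' -> no
  pos 5: 'h' -> no
  pos 6: 'h' -> no
  pos 7: 'e' -> no
  pos 8: 'c' -> MATCH
  pos 9: 'e' -> no
  pos 10: 'g' -> no
Total matches: 1

1


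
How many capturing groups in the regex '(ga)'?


To count capturing groups, count each '(' that starts a group.
Pattern: '(ga)'
Walking through the pattern:
  Position 0: '(' -> group #1
Total capturing groups: 1

1


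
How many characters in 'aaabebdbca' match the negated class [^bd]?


Negated class [^bd] matches any char NOT in {b, d}
Scanning 'aaabebdbca':
  pos 0: 'a' -> MATCH
  pos 1: 'a' -> MATCH
  pos 2: 'a' -> MATCH
  pos 3: 'b' -> no (excluded)
  pos 4: 'e' -> MATCH
  pos 5: 'b' -> no (excluded)
  pos 6: 'd' -> no (excluded)
  pos 7: 'b' -> no (excluded)
  pos 8: 'c' -> MATCH
  pos 9: 'a' -> MATCH
Total matches: 6

6


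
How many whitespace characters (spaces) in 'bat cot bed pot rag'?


\s matches whitespace characters (spaces, tabs, etc.).
Text: 'bat cot bed pot rag'
This text has 5 words separated by spaces.
Number of spaces = number of words - 1 = 5 - 1 = 4

4


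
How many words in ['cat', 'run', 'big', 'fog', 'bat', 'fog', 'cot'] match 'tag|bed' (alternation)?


Alternation 'tag|bed' matches either 'tag' or 'bed'.
Checking each word:
  'cat' -> no
  'run' -> no
  'big' -> no
  'fog' -> no
  'bat' -> no
  'fog' -> no
  'cot' -> no
Matches: []
Count: 0

0


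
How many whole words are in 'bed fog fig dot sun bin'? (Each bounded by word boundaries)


Word boundaries (\b) mark the start/end of each word.
Text: 'bed fog fig dot sun bin'
Splitting by whitespace:
  Word 1: 'bed'
  Word 2: 'fog'
  Word 3: 'fig'
  Word 4: 'dot'
  Word 5: 'sun'
  Word 6: 'bin'
Total whole words: 6

6


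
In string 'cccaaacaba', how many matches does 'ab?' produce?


Pattern 'ab?' matches 'a' optionally followed by 'b'.
String: 'cccaaacaba'
Scanning left to right for 'a' then checking next char:
  Match 1: 'a' (a not followed by b)
  Match 2: 'a' (a not followed by b)
  Match 3: 'a' (a not followed by b)
  Match 4: 'ab' (a followed by b)
  Match 5: 'a' (a not followed by b)
Total matches: 5

5


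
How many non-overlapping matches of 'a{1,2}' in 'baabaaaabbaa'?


Pattern 'a{1,2}' matches between 1 and 2 consecutive a's (greedy).
String: 'baabaaaabbaa'
Finding runs of a's and applying greedy matching:
  Run at pos 1: 'aa' (length 2)
  Run at pos 4: 'aaaa' (length 4)
  Run at pos 10: 'aa' (length 2)
Matches: ['aa', 'aa', 'aa', 'aa']
Count: 4

4


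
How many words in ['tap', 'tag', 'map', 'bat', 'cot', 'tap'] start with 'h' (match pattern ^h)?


Pattern ^h anchors to start of word. Check which words begin with 'h':
  'tap' -> no
  'tag' -> no
  'map' -> no
  'bat' -> no
  'cot' -> no
  'tap' -> no
Matching words: []
Count: 0

0


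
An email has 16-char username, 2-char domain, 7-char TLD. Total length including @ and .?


An email address has format: username@domain.tld
Username length: 16
'@' character: 1
Domain length: 2
'.' character: 1
TLD length: 7
Total = 16 + 1 + 2 + 1 + 7 = 27

27


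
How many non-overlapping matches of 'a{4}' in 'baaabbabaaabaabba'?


Pattern 'a{4}' matches exactly 4 consecutive a's (greedy, non-overlapping).
String: 'baaabbabaaabaabba'
Scanning for runs of a's:
  Run at pos 1: 'aaa' (length 3) -> 0 match(es)
  Run at pos 6: 'a' (length 1) -> 0 match(es)
  Run at pos 8: 'aaa' (length 3) -> 0 match(es)
  Run at pos 12: 'aa' (length 2) -> 0 match(es)
  Run at pos 16: 'a' (length 1) -> 0 match(es)
Matches found: []
Total: 0

0


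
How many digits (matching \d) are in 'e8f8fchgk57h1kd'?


\d matches any digit 0-9.
Scanning 'e8f8fchgk57h1kd':
  pos 1: '8' -> DIGIT
  pos 3: '8' -> DIGIT
  pos 9: '5' -> DIGIT
  pos 10: '7' -> DIGIT
  pos 12: '1' -> DIGIT
Digits found: ['8', '8', '5', '7', '1']
Total: 5

5


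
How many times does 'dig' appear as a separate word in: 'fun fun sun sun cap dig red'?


Scanning each word for exact match 'dig':
  Word 1: 'fun' -> no
  Word 2: 'fun' -> no
  Word 3: 'sun' -> no
  Word 4: 'sun' -> no
  Word 5: 'cap' -> no
  Word 6: 'dig' -> MATCH
  Word 7: 'red' -> no
Total matches: 1

1


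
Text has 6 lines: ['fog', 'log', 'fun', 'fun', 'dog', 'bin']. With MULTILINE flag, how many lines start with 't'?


With MULTILINE flag, ^ matches the start of each line.
Lines: ['fog', 'log', 'fun', 'fun', 'dog', 'bin']
Checking which lines start with 't':
  Line 1: 'fog' -> no
  Line 2: 'log' -> no
  Line 3: 'fun' -> no
  Line 4: 'fun' -> no
  Line 5: 'dog' -> no
  Line 6: 'bin' -> no
Matching lines: []
Count: 0

0


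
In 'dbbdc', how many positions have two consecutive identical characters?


Looking for consecutive identical characters in 'dbbdc':
  pos 0-1: 'd' vs 'b' -> different
  pos 1-2: 'b' vs 'b' -> MATCH ('bb')
  pos 2-3: 'b' vs 'd' -> different
  pos 3-4: 'd' vs 'c' -> different
Consecutive identical pairs: ['bb']
Count: 1

1


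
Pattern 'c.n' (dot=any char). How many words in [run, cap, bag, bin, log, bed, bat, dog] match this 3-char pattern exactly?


Pattern 'c.n' means: starts with 'c', any single char, ends with 'n'.
Checking each word (must be exactly 3 chars):
  'run' (len=3): no
  'cap' (len=3): no
  'bag' (len=3): no
  'bin' (len=3): no
  'log' (len=3): no
  'bed' (len=3): no
  'bat' (len=3): no
  'dog' (len=3): no
Matching words: []
Total: 0

0


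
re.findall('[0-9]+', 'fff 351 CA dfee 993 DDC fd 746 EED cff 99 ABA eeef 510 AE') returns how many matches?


Pattern '[0-9]+' finds one or more digits.
Text: 'fff 351 CA dfee 993 DDC fd 746 EED cff 99 ABA eeef 510 AE'
Scanning for matches:
  Match 1: '351'
  Match 2: '993'
  Match 3: '746'
  Match 4: '99'
  Match 5: '510'
Total matches: 5

5


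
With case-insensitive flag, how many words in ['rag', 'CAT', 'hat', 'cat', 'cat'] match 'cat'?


Case-insensitive matching: compare each word's lowercase form to 'cat'.
  'rag' -> lower='rag' -> no
  'CAT' -> lower='cat' -> MATCH
  'hat' -> lower='hat' -> no
  'cat' -> lower='cat' -> MATCH
  'cat' -> lower='cat' -> MATCH
Matches: ['CAT', 'cat', 'cat']
Count: 3

3


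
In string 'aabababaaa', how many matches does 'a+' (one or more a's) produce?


Pattern 'a+' matches one or more consecutive a's.
String: 'aabababaaa'
Scanning for runs of a:
  Match 1: 'aa' (length 2)
  Match 2: 'a' (length 1)
  Match 3: 'a' (length 1)
  Match 4: 'aaa' (length 3)
Total matches: 4

4


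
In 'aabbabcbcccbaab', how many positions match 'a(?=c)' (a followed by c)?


Lookahead 'a(?=c)' matches 'a' only when followed by 'c'.
String: 'aabbabcbcccbaab'
Checking each position where char is 'a':
  pos 0: 'a' -> no (next='a')
  pos 1: 'a' -> no (next='b')
  pos 4: 'a' -> no (next='b')
  pos 12: 'a' -> no (next='a')
  pos 13: 'a' -> no (next='b')
Matching positions: []
Count: 0

0


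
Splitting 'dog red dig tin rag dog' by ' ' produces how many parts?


Splitting by ' ' breaks the string at each occurrence of the separator.
Text: 'dog red dig tin rag dog'
Parts after split:
  Part 1: 'dog'
  Part 2: 'red'
  Part 3: 'dig'
  Part 4: 'tin'
  Part 5: 'rag'
  Part 6: 'dog'
Total parts: 6

6


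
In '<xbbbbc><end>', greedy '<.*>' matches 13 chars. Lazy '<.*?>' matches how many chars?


Greedy '<.*>' tries to match as MUCH as possible.
Lazy '<.*?>' tries to match as LITTLE as possible.

String: '<xbbbbc><end>'
Greedy '<.*>' starts at first '<' and extends to the LAST '>': '<xbbbbc><end>' (13 chars)
Lazy '<.*?>' starts at first '<' and stops at the FIRST '>': '<xbbbbc>' (8 chars)

8


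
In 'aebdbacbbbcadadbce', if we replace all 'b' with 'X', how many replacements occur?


re.sub('b', 'X', text) replaces every occurrence of 'b' with 'X'.
Text: 'aebdbacbbbcadadbce'
Scanning for 'b':
  pos 2: 'b' -> replacement #1
  pos 4: 'b' -> replacement #2
  pos 7: 'b' -> replacement #3
  pos 8: 'b' -> replacement #4
  pos 9: 'b' -> replacement #5
  pos 15: 'b' -> replacement #6
Total replacements: 6

6


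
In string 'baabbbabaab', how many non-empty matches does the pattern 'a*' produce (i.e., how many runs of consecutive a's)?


Pattern 'a*' matches zero or more a's. We want non-empty runs of consecutive a's.
String: 'baabbbabaab'
Walking through the string to find runs of a's:
  Run 1: positions 1-2 -> 'aa'
  Run 2: positions 6-6 -> 'a'
  Run 3: positions 8-9 -> 'aa'
Non-empty runs found: ['aa', 'a', 'aa']
Count: 3

3


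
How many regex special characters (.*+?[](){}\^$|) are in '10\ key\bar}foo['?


Regex special characters are: . * + ? [ ] ( ) { } \ ^ $ |
Scanning '10\ key\bar}foo[':
  pos 2: '\' -> SPECIAL
  pos 7: '\' -> SPECIAL
  pos 11: '}' -> SPECIAL
  pos 15: '[' -> SPECIAL
Special chars found: ['\\', '\\', '}', '[']
Total: 4

4


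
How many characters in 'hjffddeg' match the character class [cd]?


Character class [cd] matches any of: {c, d}
Scanning string 'hjffddeg' character by character:
  pos 0: 'h' -> no
  pos 1: 'j' -> no
  pos 2: 'f' -> no
  pos 3: 'f' -> no
  pos 4: 'd' -> MATCH
  pos 5: 'd' -> MATCH
  pos 6: 'e' -> no
  pos 7: 'g' -> no
Total matches: 2

2


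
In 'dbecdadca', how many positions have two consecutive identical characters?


Looking for consecutive identical characters in 'dbecdadca':
  pos 0-1: 'd' vs 'b' -> different
  pos 1-2: 'b' vs 'e' -> different
  pos 2-3: 'e' vs 'c' -> different
  pos 3-4: 'c' vs 'd' -> different
  pos 4-5: 'd' vs 'a' -> different
  pos 5-6: 'a' vs 'd' -> different
  pos 6-7: 'd' vs 'c' -> different
  pos 7-8: 'c' vs 'a' -> different
Consecutive identical pairs: []
Count: 0

0


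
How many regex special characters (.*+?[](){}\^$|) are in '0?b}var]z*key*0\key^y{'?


Regex special characters are: . * + ? [ ] ( ) { } \ ^ $ |
Scanning '0?b}var]z*key*0\key^y{':
  pos 1: '?' -> SPECIAL
  pos 3: '}' -> SPECIAL
  pos 7: ']' -> SPECIAL
  pos 9: '*' -> SPECIAL
  pos 13: '*' -> SPECIAL
  pos 15: '\' -> SPECIAL
  pos 19: '^' -> SPECIAL
  pos 21: '{' -> SPECIAL
Special chars found: ['?', '}', ']', '*', '*', '\\', '^', '{']
Total: 8

8


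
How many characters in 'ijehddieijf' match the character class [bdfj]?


Character class [bdfj] matches any of: {b, d, f, j}
Scanning string 'ijehddieijf' character by character:
  pos 0: 'i' -> no
  pos 1: 'j' -> MATCH
  pos 2: 'e' -> no
  pos 3: 'h' -> no
  pos 4: 'd' -> MATCH
  pos 5: 'd' -> MATCH
  pos 6: 'i' -> no
  pos 7: 'e' -> no
  pos 8: 'i' -> no
  pos 9: 'j' -> MATCH
  pos 10: 'f' -> MATCH
Total matches: 5

5


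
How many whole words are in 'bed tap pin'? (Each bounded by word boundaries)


Word boundaries (\b) mark the start/end of each word.
Text: 'bed tap pin'
Splitting by whitespace:
  Word 1: 'bed'
  Word 2: 'tap'
  Word 3: 'pin'
Total whole words: 3

3


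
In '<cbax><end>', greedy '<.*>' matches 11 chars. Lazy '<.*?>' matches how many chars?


Greedy '<.*>' tries to match as MUCH as possible.
Lazy '<.*?>' tries to match as LITTLE as possible.

String: '<cbax><end>'
Greedy '<.*>' starts at first '<' and extends to the LAST '>': '<cbax><end>' (11 chars)
Lazy '<.*?>' starts at first '<' and stops at the FIRST '>': '<cbax>' (6 chars)

6


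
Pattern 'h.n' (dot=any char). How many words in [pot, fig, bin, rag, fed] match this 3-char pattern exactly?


Pattern 'h.n' means: starts with 'h', any single char, ends with 'n'.
Checking each word (must be exactly 3 chars):
  'pot' (len=3): no
  'fig' (len=3): no
  'bin' (len=3): no
  'rag' (len=3): no
  'fed' (len=3): no
Matching words: []
Total: 0

0


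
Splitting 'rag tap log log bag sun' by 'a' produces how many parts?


Splitting by 'a' breaks the string at each occurrence of the separator.
Text: 'rag tap log log bag sun'
Parts after split:
  Part 1: 'r'
  Part 2: 'g t'
  Part 3: 'p log log b'
  Part 4: 'g sun'
Total parts: 4

4


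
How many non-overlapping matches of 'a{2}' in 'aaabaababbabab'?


Pattern 'a{2}' matches exactly 2 consecutive a's (greedy, non-overlapping).
String: 'aaabaababbabab'
Scanning for runs of a's:
  Run at pos 0: 'aaa' (length 3) -> 1 match(es)
  Run at pos 4: 'aa' (length 2) -> 1 match(es)
  Run at pos 7: 'a' (length 1) -> 0 match(es)
  Run at pos 10: 'a' (length 1) -> 0 match(es)
  Run at pos 12: 'a' (length 1) -> 0 match(es)
Matches found: ['aa', 'aa']
Total: 2

2


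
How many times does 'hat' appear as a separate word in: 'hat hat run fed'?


Scanning each word for exact match 'hat':
  Word 1: 'hat' -> MATCH
  Word 2: 'hat' -> MATCH
  Word 3: 'run' -> no
  Word 4: 'fed' -> no
Total matches: 2

2


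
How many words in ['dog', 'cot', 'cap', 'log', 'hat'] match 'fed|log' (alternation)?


Alternation 'fed|log' matches either 'fed' or 'log'.
Checking each word:
  'dog' -> no
  'cot' -> no
  'cap' -> no
  'log' -> MATCH
  'hat' -> no
Matches: ['log']
Count: 1

1


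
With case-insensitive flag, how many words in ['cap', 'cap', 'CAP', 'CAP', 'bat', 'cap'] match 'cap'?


Case-insensitive matching: compare each word's lowercase form to 'cap'.
  'cap' -> lower='cap' -> MATCH
  'cap' -> lower='cap' -> MATCH
  'CAP' -> lower='cap' -> MATCH
  'CAP' -> lower='cap' -> MATCH
  'bat' -> lower='bat' -> no
  'cap' -> lower='cap' -> MATCH
Matches: ['cap', 'cap', 'CAP', 'CAP', 'cap']
Count: 5

5


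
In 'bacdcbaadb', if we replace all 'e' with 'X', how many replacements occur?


re.sub('e', 'X', text) replaces every occurrence of 'e' with 'X'.
Text: 'bacdcbaadb'
Scanning for 'e':
Total replacements: 0

0


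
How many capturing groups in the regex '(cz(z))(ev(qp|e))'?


To count capturing groups, count each '(' that starts a group.
Pattern: '(cz(z))(ev(qp|e))'
Walking through the pattern:
  Position 0: '(' -> group #1
  Position 3: '(' -> group #2
  Position 7: '(' -> group #3
  Position 10: '(' -> group #4
Total capturing groups: 4

4


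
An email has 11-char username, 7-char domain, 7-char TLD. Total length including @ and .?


An email address has format: username@domain.tld
Username length: 11
'@' character: 1
Domain length: 7
'.' character: 1
TLD length: 7
Total = 11 + 1 + 7 + 1 + 7 = 27

27


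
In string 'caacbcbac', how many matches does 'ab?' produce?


Pattern 'ab?' matches 'a' optionally followed by 'b'.
String: 'caacbcbac'
Scanning left to right for 'a' then checking next char:
  Match 1: 'a' (a not followed by b)
  Match 2: 'a' (a not followed by b)
  Match 3: 'a' (a not followed by b)
Total matches: 3

3


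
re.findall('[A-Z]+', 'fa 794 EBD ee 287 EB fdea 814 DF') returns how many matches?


Pattern '[A-Z]+' finds one or more uppercase letters.
Text: 'fa 794 EBD ee 287 EB fdea 814 DF'
Scanning for matches:
  Match 1: 'EBD'
  Match 2: 'EB'
  Match 3: 'DF'
Total matches: 3

3


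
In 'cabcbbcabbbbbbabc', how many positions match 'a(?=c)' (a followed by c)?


Lookahead 'a(?=c)' matches 'a' only when followed by 'c'.
String: 'cabcbbcabbbbbbabc'
Checking each position where char is 'a':
  pos 1: 'a' -> no (next='b')
  pos 7: 'a' -> no (next='b')
  pos 14: 'a' -> no (next='b')
Matching positions: []
Count: 0

0


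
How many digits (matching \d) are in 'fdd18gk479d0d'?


\d matches any digit 0-9.
Scanning 'fdd18gk479d0d':
  pos 3: '1' -> DIGIT
  pos 4: '8' -> DIGIT
  pos 7: '4' -> DIGIT
  pos 8: '7' -> DIGIT
  pos 9: '9' -> DIGIT
  pos 11: '0' -> DIGIT
Digits found: ['1', '8', '4', '7', '9', '0']
Total: 6

6


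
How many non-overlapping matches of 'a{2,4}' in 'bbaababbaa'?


Pattern 'a{2,4}' matches between 2 and 4 consecutive a's (greedy).
String: 'bbaababbaa'
Finding runs of a's and applying greedy matching:
  Run at pos 2: 'aa' (length 2)
  Run at pos 5: 'a' (length 1)
  Run at pos 8: 'aa' (length 2)
Matches: ['aa', 'aa']
Count: 2

2


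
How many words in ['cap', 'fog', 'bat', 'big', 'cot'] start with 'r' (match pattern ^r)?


Pattern ^r anchors to start of word. Check which words begin with 'r':
  'cap' -> no
  'fog' -> no
  'bat' -> no
  'big' -> no
  'cot' -> no
Matching words: []
Count: 0

0


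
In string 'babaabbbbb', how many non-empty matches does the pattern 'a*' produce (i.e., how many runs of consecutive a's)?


Pattern 'a*' matches zero or more a's. We want non-empty runs of consecutive a's.
String: 'babaabbbbb'
Walking through the string to find runs of a's:
  Run 1: positions 1-1 -> 'a'
  Run 2: positions 3-4 -> 'aa'
Non-empty runs found: ['a', 'aa']
Count: 2

2


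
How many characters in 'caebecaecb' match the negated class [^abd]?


Negated class [^abd] matches any char NOT in {a, b, d}
Scanning 'caebecaecb':
  pos 0: 'c' -> MATCH
  pos 1: 'a' -> no (excluded)
  pos 2: 'e' -> MATCH
  pos 3: 'b' -> no (excluded)
  pos 4: 'e' -> MATCH
  pos 5: 'c' -> MATCH
  pos 6: 'a' -> no (excluded)
  pos 7: 'e' -> MATCH
  pos 8: 'c' -> MATCH
  pos 9: 'b' -> no (excluded)
Total matches: 6

6


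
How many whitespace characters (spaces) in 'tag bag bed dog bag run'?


\s matches whitespace characters (spaces, tabs, etc.).
Text: 'tag bag bed dog bag run'
This text has 6 words separated by spaces.
Number of spaces = number of words - 1 = 6 - 1 = 5

5


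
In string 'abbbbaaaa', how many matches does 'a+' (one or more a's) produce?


Pattern 'a+' matches one or more consecutive a's.
String: 'abbbbaaaa'
Scanning for runs of a:
  Match 1: 'a' (length 1)
  Match 2: 'aaaa' (length 4)
Total matches: 2

2


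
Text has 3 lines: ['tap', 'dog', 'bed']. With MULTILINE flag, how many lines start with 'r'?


With MULTILINE flag, ^ matches the start of each line.
Lines: ['tap', 'dog', 'bed']
Checking which lines start with 'r':
  Line 1: 'tap' -> no
  Line 2: 'dog' -> no
  Line 3: 'bed' -> no
Matching lines: []
Count: 0

0


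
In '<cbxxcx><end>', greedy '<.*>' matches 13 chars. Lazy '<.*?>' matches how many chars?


Greedy '<.*>' tries to match as MUCH as possible.
Lazy '<.*?>' tries to match as LITTLE as possible.

String: '<cbxxcx><end>'
Greedy '<.*>' starts at first '<' and extends to the LAST '>': '<cbxxcx><end>' (13 chars)
Lazy '<.*?>' starts at first '<' and stops at the FIRST '>': '<cbxxcx>' (8 chars)

8


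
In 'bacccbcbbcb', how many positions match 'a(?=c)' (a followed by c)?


Lookahead 'a(?=c)' matches 'a' only when followed by 'c'.
String: 'bacccbcbbcb'
Checking each position where char is 'a':
  pos 1: 'a' -> MATCH (next='c')
Matching positions: [1]
Count: 1

1


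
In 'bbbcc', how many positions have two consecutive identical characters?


Looking for consecutive identical characters in 'bbbcc':
  pos 0-1: 'b' vs 'b' -> MATCH ('bb')
  pos 1-2: 'b' vs 'b' -> MATCH ('bb')
  pos 2-3: 'b' vs 'c' -> different
  pos 3-4: 'c' vs 'c' -> MATCH ('cc')
Consecutive identical pairs: ['bb', 'bb', 'cc']
Count: 3

3


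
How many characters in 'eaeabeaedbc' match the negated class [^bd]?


Negated class [^bd] matches any char NOT in {b, d}
Scanning 'eaeabeaedbc':
  pos 0: 'e' -> MATCH
  pos 1: 'a' -> MATCH
  pos 2: 'e' -> MATCH
  pos 3: 'a' -> MATCH
  pos 4: 'b' -> no (excluded)
  pos 5: 'e' -> MATCH
  pos 6: 'a' -> MATCH
  pos 7: 'e' -> MATCH
  pos 8: 'd' -> no (excluded)
  pos 9: 'b' -> no (excluded)
  pos 10: 'c' -> MATCH
Total matches: 8

8


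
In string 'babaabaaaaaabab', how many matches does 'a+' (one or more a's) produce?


Pattern 'a+' matches one or more consecutive a's.
String: 'babaabaaaaaabab'
Scanning for runs of a:
  Match 1: 'a' (length 1)
  Match 2: 'aa' (length 2)
  Match 3: 'aaaaaa' (length 6)
  Match 4: 'a' (length 1)
Total matches: 4

4


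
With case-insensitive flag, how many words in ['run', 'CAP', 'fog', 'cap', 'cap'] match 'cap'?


Case-insensitive matching: compare each word's lowercase form to 'cap'.
  'run' -> lower='run' -> no
  'CAP' -> lower='cap' -> MATCH
  'fog' -> lower='fog' -> no
  'cap' -> lower='cap' -> MATCH
  'cap' -> lower='cap' -> MATCH
Matches: ['CAP', 'cap', 'cap']
Count: 3

3


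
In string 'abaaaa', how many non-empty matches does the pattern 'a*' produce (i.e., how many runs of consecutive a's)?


Pattern 'a*' matches zero or more a's. We want non-empty runs of consecutive a's.
String: 'abaaaa'
Walking through the string to find runs of a's:
  Run 1: positions 0-0 -> 'a'
  Run 2: positions 2-5 -> 'aaaa'
Non-empty runs found: ['a', 'aaaa']
Count: 2

2


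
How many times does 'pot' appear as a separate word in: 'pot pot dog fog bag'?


Scanning each word for exact match 'pot':
  Word 1: 'pot' -> MATCH
  Word 2: 'pot' -> MATCH
  Word 3: 'dog' -> no
  Word 4: 'fog' -> no
  Word 5: 'bag' -> no
Total matches: 2

2


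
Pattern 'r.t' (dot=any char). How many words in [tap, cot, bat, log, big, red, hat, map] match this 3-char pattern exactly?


Pattern 'r.t' means: starts with 'r', any single char, ends with 't'.
Checking each word (must be exactly 3 chars):
  'tap' (len=3): no
  'cot' (len=3): no
  'bat' (len=3): no
  'log' (len=3): no
  'big' (len=3): no
  'red' (len=3): no
  'hat' (len=3): no
  'map' (len=3): no
Matching words: []
Total: 0

0


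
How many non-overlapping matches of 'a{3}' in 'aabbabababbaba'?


Pattern 'a{3}' matches exactly 3 consecutive a's (greedy, non-overlapping).
String: 'aabbabababbaba'
Scanning for runs of a's:
  Run at pos 0: 'aa' (length 2) -> 0 match(es)
  Run at pos 4: 'a' (length 1) -> 0 match(es)
  Run at pos 6: 'a' (length 1) -> 0 match(es)
  Run at pos 8: 'a' (length 1) -> 0 match(es)
  Run at pos 11: 'a' (length 1) -> 0 match(es)
  Run at pos 13: 'a' (length 1) -> 0 match(es)
Matches found: []
Total: 0

0


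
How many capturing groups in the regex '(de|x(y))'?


To count capturing groups, count each '(' that starts a group.
Pattern: '(de|x(y))'
Walking through the pattern:
  Position 0: '(' -> group #1
  Position 5: '(' -> group #2
Total capturing groups: 2

2


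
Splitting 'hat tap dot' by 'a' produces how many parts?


Splitting by 'a' breaks the string at each occurrence of the separator.
Text: 'hat tap dot'
Parts after split:
  Part 1: 'h'
  Part 2: 't t'
  Part 3: 'p dot'
Total parts: 3

3


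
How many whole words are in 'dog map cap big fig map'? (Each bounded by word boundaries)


Word boundaries (\b) mark the start/end of each word.
Text: 'dog map cap big fig map'
Splitting by whitespace:
  Word 1: 'dog'
  Word 2: 'map'
  Word 3: 'cap'
  Word 4: 'big'
  Word 5: 'fig'
  Word 6: 'map'
Total whole words: 6

6


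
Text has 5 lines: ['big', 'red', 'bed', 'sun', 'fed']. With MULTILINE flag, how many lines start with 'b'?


With MULTILINE flag, ^ matches the start of each line.
Lines: ['big', 'red', 'bed', 'sun', 'fed']
Checking which lines start with 'b':
  Line 1: 'big' -> MATCH
  Line 2: 'red' -> no
  Line 3: 'bed' -> MATCH
  Line 4: 'sun' -> no
  Line 5: 'fed' -> no
Matching lines: ['big', 'bed']
Count: 2

2


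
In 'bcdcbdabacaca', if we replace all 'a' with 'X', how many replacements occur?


re.sub('a', 'X', text) replaces every occurrence of 'a' with 'X'.
Text: 'bcdcbdabacaca'
Scanning for 'a':
  pos 6: 'a' -> replacement #1
  pos 8: 'a' -> replacement #2
  pos 10: 'a' -> replacement #3
  pos 12: 'a' -> replacement #4
Total replacements: 4

4


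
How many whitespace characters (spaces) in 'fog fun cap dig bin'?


\s matches whitespace characters (spaces, tabs, etc.).
Text: 'fog fun cap dig bin'
This text has 5 words separated by spaces.
Number of spaces = number of words - 1 = 5 - 1 = 4

4
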